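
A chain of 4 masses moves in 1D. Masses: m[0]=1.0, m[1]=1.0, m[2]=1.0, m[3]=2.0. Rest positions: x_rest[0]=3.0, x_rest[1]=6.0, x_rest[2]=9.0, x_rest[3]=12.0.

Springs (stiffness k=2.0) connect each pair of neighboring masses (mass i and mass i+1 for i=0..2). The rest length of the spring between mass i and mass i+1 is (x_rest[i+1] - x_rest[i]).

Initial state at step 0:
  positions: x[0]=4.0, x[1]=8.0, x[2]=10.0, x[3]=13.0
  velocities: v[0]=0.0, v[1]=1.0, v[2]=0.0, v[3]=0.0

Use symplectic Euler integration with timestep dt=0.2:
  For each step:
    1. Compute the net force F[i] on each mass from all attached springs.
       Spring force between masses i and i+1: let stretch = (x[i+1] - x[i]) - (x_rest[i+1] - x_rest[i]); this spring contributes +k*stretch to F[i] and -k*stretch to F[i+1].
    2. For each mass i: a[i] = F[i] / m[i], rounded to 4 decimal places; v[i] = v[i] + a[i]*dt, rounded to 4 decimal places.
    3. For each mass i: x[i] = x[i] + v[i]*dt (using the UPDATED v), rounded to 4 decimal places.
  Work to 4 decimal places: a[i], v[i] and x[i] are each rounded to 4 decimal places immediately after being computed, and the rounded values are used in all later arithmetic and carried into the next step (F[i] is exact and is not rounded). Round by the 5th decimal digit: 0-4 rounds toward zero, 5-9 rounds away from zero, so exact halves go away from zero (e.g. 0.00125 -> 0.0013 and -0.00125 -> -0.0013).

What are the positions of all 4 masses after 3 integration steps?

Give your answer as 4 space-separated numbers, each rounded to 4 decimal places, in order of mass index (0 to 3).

Step 0: x=[4.0000 8.0000 10.0000 13.0000] v=[0.0000 1.0000 0.0000 0.0000]
Step 1: x=[4.0800 8.0400 10.0800 13.0000] v=[0.4000 0.2000 0.4000 0.0000]
Step 2: x=[4.2368 7.9264 10.2304 13.0032] v=[0.7840 -0.5680 0.7520 0.0160]
Step 3: x=[4.4488 7.7020 10.4183 13.0155] v=[1.0598 -1.1222 0.9395 0.0614]

Answer: 4.4488 7.7020 10.4183 13.0155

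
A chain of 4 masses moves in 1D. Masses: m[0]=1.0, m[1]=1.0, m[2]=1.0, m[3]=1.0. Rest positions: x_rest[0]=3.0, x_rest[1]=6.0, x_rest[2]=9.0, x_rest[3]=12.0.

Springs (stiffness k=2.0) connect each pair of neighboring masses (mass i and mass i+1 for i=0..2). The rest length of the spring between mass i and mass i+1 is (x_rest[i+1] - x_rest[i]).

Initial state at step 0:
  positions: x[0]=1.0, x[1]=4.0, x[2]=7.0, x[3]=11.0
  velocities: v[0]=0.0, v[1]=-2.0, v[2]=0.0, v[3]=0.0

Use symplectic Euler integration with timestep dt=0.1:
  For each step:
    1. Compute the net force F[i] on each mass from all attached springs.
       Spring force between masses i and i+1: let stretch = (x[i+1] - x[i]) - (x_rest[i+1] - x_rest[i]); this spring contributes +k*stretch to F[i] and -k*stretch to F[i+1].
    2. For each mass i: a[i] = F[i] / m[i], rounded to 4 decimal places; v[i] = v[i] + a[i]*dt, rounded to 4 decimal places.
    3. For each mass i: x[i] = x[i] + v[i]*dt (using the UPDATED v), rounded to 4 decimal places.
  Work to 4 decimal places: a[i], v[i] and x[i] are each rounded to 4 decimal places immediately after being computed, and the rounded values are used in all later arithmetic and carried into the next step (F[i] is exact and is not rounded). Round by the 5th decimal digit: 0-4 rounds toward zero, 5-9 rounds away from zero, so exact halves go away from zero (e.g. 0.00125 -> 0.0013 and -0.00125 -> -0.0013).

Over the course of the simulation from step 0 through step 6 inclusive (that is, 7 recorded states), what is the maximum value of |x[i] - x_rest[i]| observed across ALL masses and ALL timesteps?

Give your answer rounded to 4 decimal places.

Answer: 2.9210

Derivation:
Step 0: x=[1.0000 4.0000 7.0000 11.0000] v=[0.0000 -2.0000 0.0000 0.0000]
Step 1: x=[1.0000 3.8000 7.0200 10.9800] v=[0.0000 -2.0000 0.2000 -0.2000]
Step 2: x=[0.9960 3.6084 7.0548 10.9408] v=[-0.0400 -1.9160 0.3480 -0.3920]
Step 3: x=[0.9843 3.4335 7.0984 10.8839] v=[-0.1175 -1.7492 0.4359 -0.5692]
Step 4: x=[0.9615 3.2829 7.1444 10.8113] v=[-0.2277 -1.5061 0.4600 -0.7263]
Step 5: x=[0.9252 3.1631 7.1865 10.7253] v=[-0.3634 -1.1981 0.4211 -0.8597]
Step 6: x=[0.8736 3.0790 7.2189 10.6286] v=[-0.5158 -0.8410 0.3242 -0.9675]
Max displacement = 2.9210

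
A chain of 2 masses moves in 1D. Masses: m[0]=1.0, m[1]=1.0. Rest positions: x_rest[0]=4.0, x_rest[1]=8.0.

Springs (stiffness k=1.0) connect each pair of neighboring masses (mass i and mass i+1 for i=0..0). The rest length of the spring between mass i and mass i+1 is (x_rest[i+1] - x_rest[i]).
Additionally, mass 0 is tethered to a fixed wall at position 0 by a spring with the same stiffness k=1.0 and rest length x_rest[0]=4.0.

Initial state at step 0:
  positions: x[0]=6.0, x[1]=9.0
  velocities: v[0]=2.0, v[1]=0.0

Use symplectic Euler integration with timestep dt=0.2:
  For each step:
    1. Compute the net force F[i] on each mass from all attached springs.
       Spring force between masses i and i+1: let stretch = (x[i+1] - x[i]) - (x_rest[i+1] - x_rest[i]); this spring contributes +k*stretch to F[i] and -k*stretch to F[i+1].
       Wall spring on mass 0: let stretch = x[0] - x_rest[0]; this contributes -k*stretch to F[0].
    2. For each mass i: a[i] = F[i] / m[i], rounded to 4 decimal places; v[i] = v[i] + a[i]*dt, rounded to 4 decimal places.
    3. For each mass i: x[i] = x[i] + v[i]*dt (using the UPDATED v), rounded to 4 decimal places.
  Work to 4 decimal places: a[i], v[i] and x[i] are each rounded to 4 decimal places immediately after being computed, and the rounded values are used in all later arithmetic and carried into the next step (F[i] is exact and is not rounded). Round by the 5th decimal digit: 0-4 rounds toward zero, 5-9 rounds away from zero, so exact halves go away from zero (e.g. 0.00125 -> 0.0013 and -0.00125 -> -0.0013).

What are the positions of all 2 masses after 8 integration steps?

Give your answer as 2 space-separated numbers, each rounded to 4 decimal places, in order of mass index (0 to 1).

Answer: 4.7718 10.3098

Derivation:
Step 0: x=[6.0000 9.0000] v=[2.0000 0.0000]
Step 1: x=[6.2800 9.0400] v=[1.4000 0.2000]
Step 2: x=[6.4192 9.1296] v=[0.6960 0.4480]
Step 3: x=[6.4100 9.2708] v=[-0.0458 0.7059]
Step 4: x=[6.2589 9.4575] v=[-0.7556 0.9337]
Step 5: x=[5.9854 9.6763] v=[-1.3677 1.0940]
Step 6: x=[5.6201 9.9075] v=[-1.8266 1.1558]
Step 7: x=[5.2015 10.1272] v=[-2.0931 1.0983]
Step 8: x=[4.7718 10.3098] v=[-2.1483 0.9132]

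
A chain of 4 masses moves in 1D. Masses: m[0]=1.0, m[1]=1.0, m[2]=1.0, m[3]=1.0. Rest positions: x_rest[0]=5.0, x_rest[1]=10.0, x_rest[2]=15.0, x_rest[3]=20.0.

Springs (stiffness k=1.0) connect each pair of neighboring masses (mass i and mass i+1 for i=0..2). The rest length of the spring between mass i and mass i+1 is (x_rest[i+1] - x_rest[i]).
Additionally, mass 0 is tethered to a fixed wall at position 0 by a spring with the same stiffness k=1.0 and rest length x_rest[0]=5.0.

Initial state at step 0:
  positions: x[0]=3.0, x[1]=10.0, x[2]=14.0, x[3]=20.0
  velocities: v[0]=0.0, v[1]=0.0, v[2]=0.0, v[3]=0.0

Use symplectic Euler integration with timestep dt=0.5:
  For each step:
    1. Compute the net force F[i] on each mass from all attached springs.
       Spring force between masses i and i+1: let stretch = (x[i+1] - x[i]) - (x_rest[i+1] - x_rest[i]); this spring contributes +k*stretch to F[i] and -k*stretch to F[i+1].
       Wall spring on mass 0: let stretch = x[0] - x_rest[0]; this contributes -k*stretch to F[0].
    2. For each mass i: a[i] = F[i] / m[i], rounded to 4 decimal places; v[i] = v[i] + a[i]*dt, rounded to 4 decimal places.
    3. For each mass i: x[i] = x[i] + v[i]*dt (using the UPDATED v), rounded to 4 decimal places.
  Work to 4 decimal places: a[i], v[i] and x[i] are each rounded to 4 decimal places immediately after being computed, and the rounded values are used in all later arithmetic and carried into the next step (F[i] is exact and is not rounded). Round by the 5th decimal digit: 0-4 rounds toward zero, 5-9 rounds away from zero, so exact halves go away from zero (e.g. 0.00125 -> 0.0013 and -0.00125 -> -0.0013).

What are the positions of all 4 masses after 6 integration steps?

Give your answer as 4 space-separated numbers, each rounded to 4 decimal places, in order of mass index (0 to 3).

Step 0: x=[3.0000 10.0000 14.0000 20.0000] v=[0.0000 0.0000 0.0000 0.0000]
Step 1: x=[4.0000 9.2500 14.5000 19.7500] v=[2.0000 -1.5000 1.0000 -0.5000]
Step 2: x=[5.3125 8.5000 15.0000 19.4375] v=[2.6250 -1.5000 1.0000 -0.6250]
Step 3: x=[6.0938 8.5782 14.9844 19.2656] v=[1.5625 0.1563 -0.0313 -0.3438]
Step 4: x=[5.9727 9.6368 14.4375 19.2734] v=[-0.2422 2.1172 -1.0938 0.0156]
Step 5: x=[5.2745 10.9796 13.8994 19.3223] v=[-1.3965 2.6855 -1.0762 0.0977]
Step 6: x=[4.6839 11.6261 13.9871 19.2654] v=[-1.1812 1.2929 0.1754 -0.1138]

Answer: 4.6839 11.6261 13.9871 19.2654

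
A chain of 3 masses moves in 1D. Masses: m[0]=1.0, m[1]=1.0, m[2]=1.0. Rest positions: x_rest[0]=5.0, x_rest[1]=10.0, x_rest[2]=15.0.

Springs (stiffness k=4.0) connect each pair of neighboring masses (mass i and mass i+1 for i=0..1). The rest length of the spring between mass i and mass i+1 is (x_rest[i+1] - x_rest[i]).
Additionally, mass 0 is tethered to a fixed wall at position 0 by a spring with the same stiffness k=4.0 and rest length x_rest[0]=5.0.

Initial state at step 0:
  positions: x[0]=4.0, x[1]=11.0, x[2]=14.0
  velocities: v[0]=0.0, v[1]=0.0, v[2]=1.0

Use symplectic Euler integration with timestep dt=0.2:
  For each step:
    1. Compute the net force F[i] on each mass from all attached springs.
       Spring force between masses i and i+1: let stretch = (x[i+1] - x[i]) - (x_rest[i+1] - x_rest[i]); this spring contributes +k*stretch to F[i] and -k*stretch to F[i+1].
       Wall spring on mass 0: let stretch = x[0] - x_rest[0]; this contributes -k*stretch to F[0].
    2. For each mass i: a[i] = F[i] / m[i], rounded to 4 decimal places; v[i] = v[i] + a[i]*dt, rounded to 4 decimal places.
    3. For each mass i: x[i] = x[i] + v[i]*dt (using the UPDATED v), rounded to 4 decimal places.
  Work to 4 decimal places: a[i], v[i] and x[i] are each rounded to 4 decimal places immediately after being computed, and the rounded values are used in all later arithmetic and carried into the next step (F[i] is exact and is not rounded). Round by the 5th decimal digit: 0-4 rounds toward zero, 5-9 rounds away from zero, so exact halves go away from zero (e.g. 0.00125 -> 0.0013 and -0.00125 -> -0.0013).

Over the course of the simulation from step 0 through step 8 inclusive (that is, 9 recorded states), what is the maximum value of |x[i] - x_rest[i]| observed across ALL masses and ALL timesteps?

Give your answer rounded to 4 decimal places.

Answer: 1.8426

Derivation:
Step 0: x=[4.0000 11.0000 14.0000] v=[0.0000 0.0000 1.0000]
Step 1: x=[4.4800 10.3600 14.5200] v=[2.4000 -3.2000 2.6000]
Step 2: x=[5.1840 9.4448 15.1744] v=[3.5200 -4.5760 3.2720]
Step 3: x=[5.7403 8.7646 15.7121] v=[2.7814 -3.4010 2.6883]
Step 4: x=[5.8620 8.7121 15.9382] v=[0.6086 -0.2624 1.1303]
Step 5: x=[5.5018 9.3598 15.8081] v=[-1.8009 3.2384 -0.6506]
Step 6: x=[4.8786 10.4219 15.4463] v=[-3.1159 5.3106 -1.8092]
Step 7: x=[4.3618 11.4010 15.0806] v=[-2.5841 4.8955 -1.8287]
Step 8: x=[4.2734 11.8426 14.9261] v=[-0.4422 2.2078 -0.7724]
Max displacement = 1.8426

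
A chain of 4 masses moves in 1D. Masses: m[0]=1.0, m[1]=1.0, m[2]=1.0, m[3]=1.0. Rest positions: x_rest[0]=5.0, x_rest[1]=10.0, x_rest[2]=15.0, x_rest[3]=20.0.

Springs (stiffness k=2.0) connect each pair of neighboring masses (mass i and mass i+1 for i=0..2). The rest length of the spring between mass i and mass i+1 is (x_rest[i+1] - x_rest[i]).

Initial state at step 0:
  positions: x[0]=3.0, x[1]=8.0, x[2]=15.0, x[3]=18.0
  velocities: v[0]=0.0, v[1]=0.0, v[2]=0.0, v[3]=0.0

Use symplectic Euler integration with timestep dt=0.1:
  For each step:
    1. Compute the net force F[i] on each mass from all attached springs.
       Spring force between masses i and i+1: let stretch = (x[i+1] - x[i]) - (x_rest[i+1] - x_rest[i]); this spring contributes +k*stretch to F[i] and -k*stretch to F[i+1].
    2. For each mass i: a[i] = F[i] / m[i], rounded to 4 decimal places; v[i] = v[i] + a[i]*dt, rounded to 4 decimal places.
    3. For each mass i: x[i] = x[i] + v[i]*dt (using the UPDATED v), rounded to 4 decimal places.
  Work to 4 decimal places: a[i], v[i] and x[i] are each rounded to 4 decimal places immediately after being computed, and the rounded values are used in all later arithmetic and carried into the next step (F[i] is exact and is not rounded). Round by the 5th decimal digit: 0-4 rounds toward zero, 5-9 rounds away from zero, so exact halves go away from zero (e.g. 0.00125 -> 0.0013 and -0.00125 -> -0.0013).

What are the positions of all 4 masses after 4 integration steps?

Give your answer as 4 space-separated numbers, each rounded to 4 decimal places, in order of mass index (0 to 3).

Step 0: x=[3.0000 8.0000 15.0000 18.0000] v=[0.0000 0.0000 0.0000 0.0000]
Step 1: x=[3.0000 8.0400 14.9200 18.0400] v=[0.0000 0.4000 -0.8000 0.4000]
Step 2: x=[3.0008 8.1168 14.7648 18.1176] v=[0.0080 0.7680 -1.5520 0.7760]
Step 3: x=[3.0039 8.2242 14.5437 18.2281] v=[0.0312 1.0744 -2.2110 1.1054]
Step 4: x=[3.0114 8.3536 14.2699 18.3650] v=[0.0753 1.2942 -2.7380 1.3685]

Answer: 3.0114 8.3536 14.2699 18.3650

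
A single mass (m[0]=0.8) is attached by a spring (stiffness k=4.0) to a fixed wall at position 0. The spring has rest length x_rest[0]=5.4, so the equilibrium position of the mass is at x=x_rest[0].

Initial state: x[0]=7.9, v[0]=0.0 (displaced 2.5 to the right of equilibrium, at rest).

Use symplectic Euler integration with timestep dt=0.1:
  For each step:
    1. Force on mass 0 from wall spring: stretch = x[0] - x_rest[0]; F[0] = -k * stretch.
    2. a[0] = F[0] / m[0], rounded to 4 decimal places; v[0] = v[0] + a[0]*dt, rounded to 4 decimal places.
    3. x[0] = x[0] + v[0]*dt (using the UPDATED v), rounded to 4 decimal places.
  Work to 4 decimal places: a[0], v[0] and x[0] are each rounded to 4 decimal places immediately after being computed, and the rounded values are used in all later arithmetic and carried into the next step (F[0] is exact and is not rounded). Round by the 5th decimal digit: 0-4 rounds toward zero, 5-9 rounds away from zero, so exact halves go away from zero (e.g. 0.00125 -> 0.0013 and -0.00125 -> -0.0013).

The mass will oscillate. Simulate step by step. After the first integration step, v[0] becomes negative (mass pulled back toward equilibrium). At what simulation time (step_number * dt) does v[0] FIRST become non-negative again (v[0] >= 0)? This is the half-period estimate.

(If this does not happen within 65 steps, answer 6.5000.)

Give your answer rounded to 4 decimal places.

Step 0: x=[7.9000] v=[0.0000]
Step 1: x=[7.7750] v=[-1.2500]
Step 2: x=[7.5313] v=[-2.4375]
Step 3: x=[7.1810] v=[-3.5032]
Step 4: x=[6.7416] v=[-4.3937]
Step 5: x=[6.2352] v=[-5.0645]
Step 6: x=[5.6870] v=[-5.4821]
Step 7: x=[5.1244] v=[-5.6256]
Step 8: x=[4.5756] v=[-5.4878]
Step 9: x=[4.0680] v=[-5.0756]
Step 10: x=[3.6270] v=[-4.4096]
Step 11: x=[3.2747] v=[-3.5231]
Step 12: x=[3.0287] v=[-2.4605]
Step 13: x=[2.9012] v=[-1.2749]
Step 14: x=[2.8987] v=[-0.0255]
Step 15: x=[3.0212] v=[1.2252]
First v>=0 after going negative at step 15, time=1.5000

Answer: 1.5000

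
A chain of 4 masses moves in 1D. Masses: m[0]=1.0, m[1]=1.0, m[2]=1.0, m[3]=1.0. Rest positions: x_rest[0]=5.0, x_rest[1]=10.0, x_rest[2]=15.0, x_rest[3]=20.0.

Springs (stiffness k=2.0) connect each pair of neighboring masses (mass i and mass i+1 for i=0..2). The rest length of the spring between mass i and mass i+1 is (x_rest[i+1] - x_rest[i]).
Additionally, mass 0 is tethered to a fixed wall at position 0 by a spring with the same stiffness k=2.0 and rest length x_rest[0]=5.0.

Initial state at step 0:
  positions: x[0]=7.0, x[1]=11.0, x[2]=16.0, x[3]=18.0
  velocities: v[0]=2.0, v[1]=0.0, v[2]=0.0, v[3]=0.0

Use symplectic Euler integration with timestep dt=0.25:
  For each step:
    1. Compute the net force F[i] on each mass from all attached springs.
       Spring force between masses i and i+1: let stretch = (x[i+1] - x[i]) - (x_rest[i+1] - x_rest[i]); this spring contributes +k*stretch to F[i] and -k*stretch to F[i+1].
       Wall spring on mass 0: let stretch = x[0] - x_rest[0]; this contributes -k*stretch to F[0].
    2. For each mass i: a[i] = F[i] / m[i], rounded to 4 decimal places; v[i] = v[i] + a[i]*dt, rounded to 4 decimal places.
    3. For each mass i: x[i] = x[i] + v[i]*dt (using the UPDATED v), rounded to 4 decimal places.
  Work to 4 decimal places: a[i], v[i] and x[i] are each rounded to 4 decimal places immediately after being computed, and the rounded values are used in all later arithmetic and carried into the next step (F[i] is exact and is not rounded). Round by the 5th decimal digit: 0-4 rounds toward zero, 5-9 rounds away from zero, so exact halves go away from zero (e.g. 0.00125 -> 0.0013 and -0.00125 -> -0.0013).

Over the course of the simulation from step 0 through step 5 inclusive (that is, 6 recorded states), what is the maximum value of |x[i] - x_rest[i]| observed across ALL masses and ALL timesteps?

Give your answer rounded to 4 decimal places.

Step 0: x=[7.0000 11.0000 16.0000 18.0000] v=[2.0000 0.0000 0.0000 0.0000]
Step 1: x=[7.1250 11.1250 15.6250 18.3750] v=[0.5000 0.5000 -1.5000 1.5000]
Step 2: x=[6.8594 11.3125 15.0313 19.0313] v=[-1.0625 0.7500 -2.3750 2.6250]
Step 3: x=[6.2930 11.4082 14.4727 19.8126] v=[-2.2657 0.3829 -2.2344 3.1250]
Step 4: x=[5.5794 11.2476 14.1985 20.5514] v=[-2.8546 -0.6425 -1.0967 2.9551]
Step 5: x=[4.8769 10.7473 14.3496 21.1211] v=[-2.8102 -2.0012 0.6043 2.2787]
Max displacement = 2.1250

Answer: 2.1250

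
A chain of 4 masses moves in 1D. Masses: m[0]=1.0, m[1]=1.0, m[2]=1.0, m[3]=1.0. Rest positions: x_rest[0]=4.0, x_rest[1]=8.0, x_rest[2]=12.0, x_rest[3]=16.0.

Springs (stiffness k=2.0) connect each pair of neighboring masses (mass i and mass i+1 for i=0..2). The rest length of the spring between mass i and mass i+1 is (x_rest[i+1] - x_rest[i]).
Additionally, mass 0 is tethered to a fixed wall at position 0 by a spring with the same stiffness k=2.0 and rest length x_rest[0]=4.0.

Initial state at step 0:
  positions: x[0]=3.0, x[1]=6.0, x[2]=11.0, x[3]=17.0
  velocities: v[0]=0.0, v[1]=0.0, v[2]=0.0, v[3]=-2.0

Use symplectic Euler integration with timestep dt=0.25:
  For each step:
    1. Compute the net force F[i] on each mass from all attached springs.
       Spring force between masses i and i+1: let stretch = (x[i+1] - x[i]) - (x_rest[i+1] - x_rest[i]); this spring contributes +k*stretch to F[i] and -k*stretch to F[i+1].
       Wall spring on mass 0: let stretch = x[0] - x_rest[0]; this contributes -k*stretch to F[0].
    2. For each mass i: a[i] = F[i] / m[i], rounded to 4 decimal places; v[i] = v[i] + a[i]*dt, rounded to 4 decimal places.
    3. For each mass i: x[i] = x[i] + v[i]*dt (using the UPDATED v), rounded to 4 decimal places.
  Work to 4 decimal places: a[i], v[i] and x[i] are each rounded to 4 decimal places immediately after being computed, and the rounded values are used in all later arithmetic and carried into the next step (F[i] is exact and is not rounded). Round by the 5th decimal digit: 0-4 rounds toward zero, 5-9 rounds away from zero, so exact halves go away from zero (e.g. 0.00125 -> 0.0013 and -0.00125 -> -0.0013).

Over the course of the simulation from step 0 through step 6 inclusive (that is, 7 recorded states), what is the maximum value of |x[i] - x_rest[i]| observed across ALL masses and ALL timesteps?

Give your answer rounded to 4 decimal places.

Step 0: x=[3.0000 6.0000 11.0000 17.0000] v=[0.0000 0.0000 0.0000 -2.0000]
Step 1: x=[3.0000 6.2500 11.1250 16.2500] v=[0.0000 1.0000 0.5000 -3.0000]
Step 2: x=[3.0313 6.7031 11.2813 15.3594] v=[0.1250 1.8125 0.6250 -3.5625]
Step 3: x=[3.1426 7.2695 11.3751 14.4590] v=[0.4453 2.2657 0.3750 -3.6016]
Step 4: x=[3.3770 7.8333 11.3411 13.6731] v=[0.9375 2.2551 -0.1359 -3.1436]
Step 5: x=[3.7463 8.2785 11.1602 13.0957] v=[1.4772 1.7809 -0.7238 -2.3096]
Step 6: x=[4.2139 8.5174 10.8610 12.7764] v=[1.8702 0.9557 -1.1969 -1.2774]
Max displacement = 3.2236

Answer: 3.2236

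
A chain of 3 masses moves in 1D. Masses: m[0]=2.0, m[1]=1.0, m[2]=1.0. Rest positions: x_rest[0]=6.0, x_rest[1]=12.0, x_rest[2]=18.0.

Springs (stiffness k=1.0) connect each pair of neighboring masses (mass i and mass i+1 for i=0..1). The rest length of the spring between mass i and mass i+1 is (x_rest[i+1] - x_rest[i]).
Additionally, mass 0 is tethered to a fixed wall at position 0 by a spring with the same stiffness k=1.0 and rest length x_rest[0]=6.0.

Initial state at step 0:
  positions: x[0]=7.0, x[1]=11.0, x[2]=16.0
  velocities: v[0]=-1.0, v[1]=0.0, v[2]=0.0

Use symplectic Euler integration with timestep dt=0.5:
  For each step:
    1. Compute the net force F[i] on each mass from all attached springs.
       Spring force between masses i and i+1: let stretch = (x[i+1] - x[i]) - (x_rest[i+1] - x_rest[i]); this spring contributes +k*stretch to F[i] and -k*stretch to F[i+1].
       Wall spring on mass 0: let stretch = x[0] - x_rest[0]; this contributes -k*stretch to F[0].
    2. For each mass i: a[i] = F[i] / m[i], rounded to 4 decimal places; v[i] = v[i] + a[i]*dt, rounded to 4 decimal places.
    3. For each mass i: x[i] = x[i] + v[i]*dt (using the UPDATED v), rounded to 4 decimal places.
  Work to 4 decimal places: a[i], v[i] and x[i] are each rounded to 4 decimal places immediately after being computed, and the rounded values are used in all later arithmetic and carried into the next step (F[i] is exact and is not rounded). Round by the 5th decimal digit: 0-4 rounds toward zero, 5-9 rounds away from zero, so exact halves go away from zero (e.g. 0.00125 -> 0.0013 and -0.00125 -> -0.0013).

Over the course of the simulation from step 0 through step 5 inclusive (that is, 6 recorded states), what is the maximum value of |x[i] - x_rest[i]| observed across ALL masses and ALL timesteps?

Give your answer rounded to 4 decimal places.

Answer: 2.2617

Derivation:
Step 0: x=[7.0000 11.0000 16.0000] v=[-1.0000 0.0000 0.0000]
Step 1: x=[6.1250 11.2500 16.2500] v=[-1.7500 0.5000 0.5000]
Step 2: x=[5.1250 11.4688 16.7500] v=[-2.0000 0.4375 1.0000]
Step 3: x=[4.2774 11.4219 17.4297] v=[-1.6953 -0.0938 1.3594]
Step 4: x=[3.7882 11.0908 18.1075] v=[-0.9785 -0.6622 1.3555]
Step 5: x=[3.7383 10.6882 18.5311] v=[-0.0999 -0.8052 0.8472]
Max displacement = 2.2617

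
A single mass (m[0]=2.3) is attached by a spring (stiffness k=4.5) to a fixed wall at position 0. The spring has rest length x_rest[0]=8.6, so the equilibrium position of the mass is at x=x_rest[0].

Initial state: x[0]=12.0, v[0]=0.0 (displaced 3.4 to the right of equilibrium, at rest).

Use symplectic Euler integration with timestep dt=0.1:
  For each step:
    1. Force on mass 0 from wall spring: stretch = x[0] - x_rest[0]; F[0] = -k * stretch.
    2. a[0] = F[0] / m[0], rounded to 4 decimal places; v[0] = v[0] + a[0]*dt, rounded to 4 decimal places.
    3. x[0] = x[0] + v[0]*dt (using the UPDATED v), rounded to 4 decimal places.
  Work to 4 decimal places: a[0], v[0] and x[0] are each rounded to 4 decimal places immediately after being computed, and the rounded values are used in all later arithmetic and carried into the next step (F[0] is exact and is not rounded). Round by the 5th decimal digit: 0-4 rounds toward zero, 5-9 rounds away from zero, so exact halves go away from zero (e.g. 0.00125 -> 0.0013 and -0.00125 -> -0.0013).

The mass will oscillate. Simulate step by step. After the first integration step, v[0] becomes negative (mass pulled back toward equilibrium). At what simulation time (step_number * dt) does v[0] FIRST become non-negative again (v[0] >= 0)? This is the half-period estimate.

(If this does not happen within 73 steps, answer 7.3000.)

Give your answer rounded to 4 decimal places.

Answer: 2.3000

Derivation:
Step 0: x=[12.0000] v=[0.0000]
Step 1: x=[11.9335] v=[-0.6652]
Step 2: x=[11.8018] v=[-1.3174]
Step 3: x=[11.6074] v=[-1.9438]
Step 4: x=[11.3542] v=[-2.5322]
Step 5: x=[11.0471] v=[-3.0711]
Step 6: x=[10.6921] v=[-3.5499]
Step 7: x=[10.2962] v=[-3.9592]
Step 8: x=[9.8671] v=[-4.2911]
Step 9: x=[9.4132] v=[-4.5390]
Step 10: x=[8.9434] v=[-4.6981]
Step 11: x=[8.4669] v=[-4.7653]
Step 12: x=[7.9930] v=[-4.7393]
Step 13: x=[7.5310] v=[-4.6205]
Step 14: x=[7.0899] v=[-4.4114]
Step 15: x=[6.6783] v=[-4.1160]
Step 16: x=[6.3043] v=[-3.7400]
Step 17: x=[5.9752] v=[-3.2908]
Step 18: x=[5.6975] v=[-2.7773]
Step 19: x=[5.4766] v=[-2.2094]
Step 20: x=[5.3168] v=[-1.5983]
Step 21: x=[5.2212] v=[-0.9559]
Step 22: x=[5.1917] v=[-0.2948]
Step 23: x=[5.2289] v=[0.3720]
First v>=0 after going negative at step 23, time=2.3000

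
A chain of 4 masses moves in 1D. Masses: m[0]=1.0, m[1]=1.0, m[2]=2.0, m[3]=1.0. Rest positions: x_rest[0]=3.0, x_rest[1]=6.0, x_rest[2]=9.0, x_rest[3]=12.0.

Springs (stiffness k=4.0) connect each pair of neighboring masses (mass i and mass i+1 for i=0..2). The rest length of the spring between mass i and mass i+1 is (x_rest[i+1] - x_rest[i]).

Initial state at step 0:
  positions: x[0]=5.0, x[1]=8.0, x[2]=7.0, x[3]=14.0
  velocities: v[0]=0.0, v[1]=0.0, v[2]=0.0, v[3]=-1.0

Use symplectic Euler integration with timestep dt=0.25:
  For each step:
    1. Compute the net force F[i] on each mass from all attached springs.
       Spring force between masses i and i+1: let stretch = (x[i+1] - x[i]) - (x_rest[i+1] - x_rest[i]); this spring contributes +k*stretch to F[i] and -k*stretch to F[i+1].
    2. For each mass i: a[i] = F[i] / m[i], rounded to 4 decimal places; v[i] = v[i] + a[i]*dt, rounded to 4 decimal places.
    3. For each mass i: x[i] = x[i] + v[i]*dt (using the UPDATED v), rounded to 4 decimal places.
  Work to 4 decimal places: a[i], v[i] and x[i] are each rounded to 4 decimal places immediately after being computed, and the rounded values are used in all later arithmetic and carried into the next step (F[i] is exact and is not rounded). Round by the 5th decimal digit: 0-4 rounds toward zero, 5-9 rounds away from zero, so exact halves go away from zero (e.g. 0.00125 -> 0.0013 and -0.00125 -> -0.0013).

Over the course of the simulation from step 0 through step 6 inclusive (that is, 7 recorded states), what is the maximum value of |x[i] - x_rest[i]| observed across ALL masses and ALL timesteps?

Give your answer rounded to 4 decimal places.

Step 0: x=[5.0000 8.0000 7.0000 14.0000] v=[0.0000 0.0000 0.0000 -1.0000]
Step 1: x=[5.0000 7.0000 8.0000 12.7500] v=[0.0000 -4.0000 4.0000 -5.0000]
Step 2: x=[4.7500 5.7500 9.4688 11.0625] v=[-1.0000 -5.0000 5.8750 -6.7500]
Step 3: x=[4.0000 5.1797 10.6719 9.7266] v=[-3.0000 -2.2812 4.8125 -5.3437]
Step 4: x=[2.7949 5.6875 11.0704 9.3770] v=[-4.8203 2.0313 1.5938 -1.3984]
Step 5: x=[1.5630 6.8179 10.5843 10.2008] v=[-4.9277 4.5216 -1.9444 3.2950]
Step 6: x=[0.8948 7.5762 9.5795 11.8704] v=[-2.6728 3.0331 -4.0194 6.6785]
Max displacement = 2.6230

Answer: 2.6230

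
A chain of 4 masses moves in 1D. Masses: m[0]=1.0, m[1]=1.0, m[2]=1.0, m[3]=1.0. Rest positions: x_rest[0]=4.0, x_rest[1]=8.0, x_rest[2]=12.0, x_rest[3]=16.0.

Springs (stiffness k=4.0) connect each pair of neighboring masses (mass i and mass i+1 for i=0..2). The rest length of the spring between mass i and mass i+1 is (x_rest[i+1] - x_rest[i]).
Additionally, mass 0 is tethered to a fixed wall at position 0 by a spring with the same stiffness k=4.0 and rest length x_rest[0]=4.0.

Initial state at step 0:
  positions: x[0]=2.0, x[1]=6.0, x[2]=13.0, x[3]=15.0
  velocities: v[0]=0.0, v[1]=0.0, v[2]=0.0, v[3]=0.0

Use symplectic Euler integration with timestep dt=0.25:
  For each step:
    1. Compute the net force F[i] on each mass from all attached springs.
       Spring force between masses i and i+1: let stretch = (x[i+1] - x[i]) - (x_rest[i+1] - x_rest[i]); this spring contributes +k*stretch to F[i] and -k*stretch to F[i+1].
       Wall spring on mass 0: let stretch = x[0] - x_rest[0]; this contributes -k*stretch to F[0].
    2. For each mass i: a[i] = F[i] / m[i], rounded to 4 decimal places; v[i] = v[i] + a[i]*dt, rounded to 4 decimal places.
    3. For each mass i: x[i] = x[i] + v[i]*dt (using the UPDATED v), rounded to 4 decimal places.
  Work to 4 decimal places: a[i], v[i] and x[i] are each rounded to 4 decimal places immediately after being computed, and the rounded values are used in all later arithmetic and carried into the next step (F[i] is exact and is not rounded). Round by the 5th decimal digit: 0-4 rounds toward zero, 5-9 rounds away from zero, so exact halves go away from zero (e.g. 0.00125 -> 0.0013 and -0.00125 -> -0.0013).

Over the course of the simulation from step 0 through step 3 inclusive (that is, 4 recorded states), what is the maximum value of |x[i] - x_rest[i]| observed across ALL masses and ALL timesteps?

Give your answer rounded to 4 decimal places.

Answer: 2.5312

Derivation:
Step 0: x=[2.0000 6.0000 13.0000 15.0000] v=[0.0000 0.0000 0.0000 0.0000]
Step 1: x=[2.5000 6.7500 11.7500 15.5000] v=[2.0000 3.0000 -5.0000 2.0000]
Step 2: x=[3.4375 7.6875 10.1875 16.0625] v=[3.7500 3.7500 -6.2500 2.2500]
Step 3: x=[4.5781 8.1875 9.4688 16.1563] v=[4.5625 2.0000 -2.8750 0.3750]
Max displacement = 2.5312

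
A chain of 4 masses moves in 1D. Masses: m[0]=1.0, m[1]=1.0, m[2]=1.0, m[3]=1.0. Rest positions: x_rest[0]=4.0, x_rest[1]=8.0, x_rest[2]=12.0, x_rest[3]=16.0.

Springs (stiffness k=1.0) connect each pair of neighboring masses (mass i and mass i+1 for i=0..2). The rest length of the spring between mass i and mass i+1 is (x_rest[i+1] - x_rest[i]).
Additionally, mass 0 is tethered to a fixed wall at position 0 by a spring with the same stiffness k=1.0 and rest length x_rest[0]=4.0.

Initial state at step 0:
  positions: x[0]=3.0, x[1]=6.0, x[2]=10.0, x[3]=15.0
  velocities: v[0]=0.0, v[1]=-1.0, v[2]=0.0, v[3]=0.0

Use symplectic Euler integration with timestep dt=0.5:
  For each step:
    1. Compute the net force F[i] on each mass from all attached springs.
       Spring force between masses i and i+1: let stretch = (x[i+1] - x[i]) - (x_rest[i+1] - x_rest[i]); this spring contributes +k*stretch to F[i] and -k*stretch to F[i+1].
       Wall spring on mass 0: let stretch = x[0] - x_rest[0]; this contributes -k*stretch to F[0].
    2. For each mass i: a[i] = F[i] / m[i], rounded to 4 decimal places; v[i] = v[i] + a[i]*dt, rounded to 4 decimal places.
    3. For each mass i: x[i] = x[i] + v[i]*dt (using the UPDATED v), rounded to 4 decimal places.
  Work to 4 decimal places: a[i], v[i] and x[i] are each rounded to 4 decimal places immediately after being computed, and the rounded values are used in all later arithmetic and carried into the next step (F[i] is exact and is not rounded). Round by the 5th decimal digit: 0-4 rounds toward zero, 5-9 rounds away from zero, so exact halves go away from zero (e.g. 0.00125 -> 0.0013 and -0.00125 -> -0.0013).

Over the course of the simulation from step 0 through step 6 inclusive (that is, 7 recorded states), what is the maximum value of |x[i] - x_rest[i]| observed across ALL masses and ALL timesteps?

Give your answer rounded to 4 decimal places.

Step 0: x=[3.0000 6.0000 10.0000 15.0000] v=[0.0000 -1.0000 0.0000 0.0000]
Step 1: x=[3.0000 5.7500 10.2500 14.7500] v=[0.0000 -0.5000 0.5000 -0.5000]
Step 2: x=[2.9375 5.9375 10.5000 14.3750] v=[-0.1250 0.3750 0.5000 -0.7500]
Step 3: x=[2.8906 6.5157 10.5782 14.0313] v=[-0.0938 1.1563 0.1563 -0.6875]
Step 4: x=[3.0274 7.2032 10.5040 13.8243] v=[0.2735 1.3750 -0.1484 -0.4141]
Step 5: x=[3.4513 7.6720 10.4347 13.7872] v=[0.8477 0.9375 -0.1387 -0.0743]
Step 6: x=[4.0675 7.7763 10.5128 13.9120] v=[1.2324 0.2085 0.1562 0.2495]
Max displacement = 2.2500

Answer: 2.2500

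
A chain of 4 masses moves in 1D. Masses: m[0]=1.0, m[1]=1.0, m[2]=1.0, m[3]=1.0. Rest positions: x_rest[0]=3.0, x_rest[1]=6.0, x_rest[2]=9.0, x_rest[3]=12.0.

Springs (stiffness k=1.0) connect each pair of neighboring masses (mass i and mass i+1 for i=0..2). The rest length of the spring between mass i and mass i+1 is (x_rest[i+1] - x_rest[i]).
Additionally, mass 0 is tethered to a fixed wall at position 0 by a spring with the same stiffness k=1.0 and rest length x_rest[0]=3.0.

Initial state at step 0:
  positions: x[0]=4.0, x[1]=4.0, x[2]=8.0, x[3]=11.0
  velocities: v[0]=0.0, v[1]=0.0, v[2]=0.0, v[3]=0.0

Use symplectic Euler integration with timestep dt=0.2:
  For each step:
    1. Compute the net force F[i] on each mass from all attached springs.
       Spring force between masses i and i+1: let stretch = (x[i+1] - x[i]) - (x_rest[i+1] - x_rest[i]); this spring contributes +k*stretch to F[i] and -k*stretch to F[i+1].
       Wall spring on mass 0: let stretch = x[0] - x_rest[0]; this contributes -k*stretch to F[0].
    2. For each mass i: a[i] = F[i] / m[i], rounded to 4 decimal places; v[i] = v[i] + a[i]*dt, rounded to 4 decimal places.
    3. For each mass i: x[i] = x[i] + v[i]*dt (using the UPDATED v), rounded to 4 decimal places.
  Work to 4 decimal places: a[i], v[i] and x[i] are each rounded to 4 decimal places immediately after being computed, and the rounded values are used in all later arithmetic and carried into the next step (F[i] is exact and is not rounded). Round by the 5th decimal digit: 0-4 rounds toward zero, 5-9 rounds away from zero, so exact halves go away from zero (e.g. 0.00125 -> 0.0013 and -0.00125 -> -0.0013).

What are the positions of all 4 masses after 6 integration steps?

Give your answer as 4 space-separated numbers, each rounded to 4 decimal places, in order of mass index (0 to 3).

Step 0: x=[4.0000 4.0000 8.0000 11.0000] v=[0.0000 0.0000 0.0000 0.0000]
Step 1: x=[3.8400 4.1600 7.9600 11.0000] v=[-0.8000 0.8000 -0.2000 0.0000]
Step 2: x=[3.5392 4.4592 7.8896 10.9984] v=[-1.5040 1.4960 -0.3520 -0.0080]
Step 3: x=[3.1336 4.8588 7.8063 10.9924] v=[-2.0278 1.9981 -0.4163 -0.0298]
Step 4: x=[2.6717 5.3073 7.7326 10.9790] v=[-2.3095 2.2426 -0.3686 -0.0670]
Step 5: x=[2.2084 5.7474 7.6917 10.9557] v=[-2.3167 2.2005 -0.2044 -0.1163]
Step 6: x=[1.7983 6.1237 7.7036 10.9219] v=[-2.0506 1.8816 0.0595 -0.1691]

Answer: 1.7983 6.1237 7.7036 10.9219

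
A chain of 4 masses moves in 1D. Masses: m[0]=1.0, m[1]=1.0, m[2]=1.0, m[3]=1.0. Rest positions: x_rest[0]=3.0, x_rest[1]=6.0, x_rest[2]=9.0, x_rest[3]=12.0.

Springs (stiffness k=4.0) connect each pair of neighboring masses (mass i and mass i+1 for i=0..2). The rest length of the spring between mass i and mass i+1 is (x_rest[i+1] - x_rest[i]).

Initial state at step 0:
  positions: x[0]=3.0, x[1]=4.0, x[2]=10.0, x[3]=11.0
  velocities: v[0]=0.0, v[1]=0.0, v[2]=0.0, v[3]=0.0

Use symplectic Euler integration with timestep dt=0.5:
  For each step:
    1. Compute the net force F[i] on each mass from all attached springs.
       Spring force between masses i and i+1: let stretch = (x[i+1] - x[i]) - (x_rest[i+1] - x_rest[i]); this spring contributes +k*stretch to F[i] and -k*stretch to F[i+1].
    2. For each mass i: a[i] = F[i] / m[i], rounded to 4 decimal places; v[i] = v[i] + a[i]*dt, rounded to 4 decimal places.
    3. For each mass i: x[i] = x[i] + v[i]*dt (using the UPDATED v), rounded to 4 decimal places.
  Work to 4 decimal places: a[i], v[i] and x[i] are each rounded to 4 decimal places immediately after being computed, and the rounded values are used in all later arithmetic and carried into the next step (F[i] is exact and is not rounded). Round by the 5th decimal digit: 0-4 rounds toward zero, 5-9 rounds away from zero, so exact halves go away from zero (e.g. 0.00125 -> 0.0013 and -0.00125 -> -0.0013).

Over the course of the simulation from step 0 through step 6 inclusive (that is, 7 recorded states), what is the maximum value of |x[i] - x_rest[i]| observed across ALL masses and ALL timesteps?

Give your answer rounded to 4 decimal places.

Step 0: x=[3.0000 4.0000 10.0000 11.0000] v=[0.0000 0.0000 0.0000 0.0000]
Step 1: x=[1.0000 9.0000 5.0000 13.0000] v=[-4.0000 10.0000 -10.0000 4.0000]
Step 2: x=[4.0000 2.0000 12.0000 10.0000] v=[6.0000 -14.0000 14.0000 -6.0000]
Step 3: x=[2.0000 7.0000 7.0000 12.0000] v=[-4.0000 10.0000 -10.0000 4.0000]
Step 4: x=[2.0000 7.0000 7.0000 12.0000] v=[0.0000 0.0000 0.0000 0.0000]
Step 5: x=[4.0000 2.0000 12.0000 10.0000] v=[4.0000 -10.0000 10.0000 -4.0000]
Step 6: x=[1.0000 9.0000 5.0000 13.0000] v=[-6.0000 14.0000 -14.0000 6.0000]
Max displacement = 4.0000

Answer: 4.0000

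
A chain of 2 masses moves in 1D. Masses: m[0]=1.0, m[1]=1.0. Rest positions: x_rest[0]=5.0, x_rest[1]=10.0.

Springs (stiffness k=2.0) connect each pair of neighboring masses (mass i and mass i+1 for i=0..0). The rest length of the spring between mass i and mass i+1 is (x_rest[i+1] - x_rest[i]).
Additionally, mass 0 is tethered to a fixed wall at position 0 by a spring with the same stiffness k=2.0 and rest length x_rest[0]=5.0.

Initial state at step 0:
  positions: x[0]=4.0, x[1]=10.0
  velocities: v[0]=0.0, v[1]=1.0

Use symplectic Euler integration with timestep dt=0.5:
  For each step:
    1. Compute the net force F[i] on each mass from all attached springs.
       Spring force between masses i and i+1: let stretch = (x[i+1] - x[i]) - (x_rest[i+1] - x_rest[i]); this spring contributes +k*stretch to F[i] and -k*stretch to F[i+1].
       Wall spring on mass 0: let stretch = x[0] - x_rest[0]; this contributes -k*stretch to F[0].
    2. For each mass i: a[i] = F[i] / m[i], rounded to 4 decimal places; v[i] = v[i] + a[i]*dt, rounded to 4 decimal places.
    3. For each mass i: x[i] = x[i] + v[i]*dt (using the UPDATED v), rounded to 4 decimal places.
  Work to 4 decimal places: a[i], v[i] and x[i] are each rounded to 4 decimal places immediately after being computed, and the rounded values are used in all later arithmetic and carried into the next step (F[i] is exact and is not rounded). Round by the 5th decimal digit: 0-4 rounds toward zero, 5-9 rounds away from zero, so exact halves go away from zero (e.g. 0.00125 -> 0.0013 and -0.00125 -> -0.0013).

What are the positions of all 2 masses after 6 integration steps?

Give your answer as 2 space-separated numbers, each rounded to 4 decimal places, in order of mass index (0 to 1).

Answer: 5.3750 10.9375

Derivation:
Step 0: x=[4.0000 10.0000] v=[0.0000 1.0000]
Step 1: x=[5.0000 10.0000] v=[2.0000 0.0000]
Step 2: x=[6.0000 10.0000] v=[2.0000 0.0000]
Step 3: x=[6.0000 10.5000] v=[0.0000 1.0000]
Step 4: x=[5.2500 11.2500] v=[-1.5000 1.5000]
Step 5: x=[4.8750 11.5000] v=[-0.7500 0.5000]
Step 6: x=[5.3750 10.9375] v=[1.0000 -1.1250]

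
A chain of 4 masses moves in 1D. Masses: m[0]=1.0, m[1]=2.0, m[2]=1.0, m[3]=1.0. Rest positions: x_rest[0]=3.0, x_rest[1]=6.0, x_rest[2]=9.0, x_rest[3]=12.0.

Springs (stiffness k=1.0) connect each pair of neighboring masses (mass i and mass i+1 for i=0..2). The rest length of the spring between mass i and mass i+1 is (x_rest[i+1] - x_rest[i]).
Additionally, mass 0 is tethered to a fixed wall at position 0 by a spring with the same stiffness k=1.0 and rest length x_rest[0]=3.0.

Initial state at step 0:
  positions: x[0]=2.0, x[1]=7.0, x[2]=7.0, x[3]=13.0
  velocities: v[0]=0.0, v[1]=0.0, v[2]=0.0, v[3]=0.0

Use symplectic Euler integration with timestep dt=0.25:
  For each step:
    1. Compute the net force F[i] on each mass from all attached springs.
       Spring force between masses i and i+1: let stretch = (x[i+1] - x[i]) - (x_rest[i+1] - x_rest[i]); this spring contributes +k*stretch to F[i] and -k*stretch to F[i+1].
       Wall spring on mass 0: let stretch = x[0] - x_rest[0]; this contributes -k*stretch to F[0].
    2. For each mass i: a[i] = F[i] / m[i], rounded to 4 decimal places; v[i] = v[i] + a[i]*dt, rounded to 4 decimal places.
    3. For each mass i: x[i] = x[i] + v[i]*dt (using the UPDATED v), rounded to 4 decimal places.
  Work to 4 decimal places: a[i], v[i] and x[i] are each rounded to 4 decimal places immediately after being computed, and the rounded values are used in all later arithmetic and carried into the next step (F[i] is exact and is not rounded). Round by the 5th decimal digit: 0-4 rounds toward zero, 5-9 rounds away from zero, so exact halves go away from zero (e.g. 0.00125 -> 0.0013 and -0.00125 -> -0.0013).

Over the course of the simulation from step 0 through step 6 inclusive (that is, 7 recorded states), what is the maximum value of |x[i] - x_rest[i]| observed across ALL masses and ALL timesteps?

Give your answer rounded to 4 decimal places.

Step 0: x=[2.0000 7.0000 7.0000 13.0000] v=[0.0000 0.0000 0.0000 0.0000]
Step 1: x=[2.1875 6.8438 7.3750 12.8125] v=[0.7500 -0.6250 1.5000 -0.7500]
Step 2: x=[2.5293 6.5586 8.0567 12.4727] v=[1.3672 -1.1407 2.7266 -1.3594]
Step 3: x=[2.9649 6.1943 8.9207 12.0444] v=[1.7422 -1.4571 3.4561 -1.7134]
Step 4: x=[3.4170 5.8143 9.8096 11.6083] v=[1.8083 -1.5200 3.5554 -1.7443]
Step 5: x=[3.8054 5.4842 10.5612 11.2473] v=[1.5534 -1.3203 3.0063 -1.4440]
Step 6: x=[4.0609 5.2603 11.0384 11.0309] v=[1.0218 -0.8955 1.9086 -0.8655]
Max displacement = 2.0384

Answer: 2.0384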